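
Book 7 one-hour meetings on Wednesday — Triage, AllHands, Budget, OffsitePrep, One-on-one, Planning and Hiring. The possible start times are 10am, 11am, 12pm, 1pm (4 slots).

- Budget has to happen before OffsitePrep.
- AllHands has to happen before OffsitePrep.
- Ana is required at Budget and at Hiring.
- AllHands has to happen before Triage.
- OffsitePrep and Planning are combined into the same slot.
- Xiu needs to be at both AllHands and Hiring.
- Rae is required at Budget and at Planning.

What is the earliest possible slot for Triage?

Precedence pushes Triage to at least 11am.
Triage at 11am is achievable: Planning=11am, Triage=11am, One-on-one=10am, Hiring=11am, AllHands=10am, OffsitePrep=11am, Budget=10am.

11am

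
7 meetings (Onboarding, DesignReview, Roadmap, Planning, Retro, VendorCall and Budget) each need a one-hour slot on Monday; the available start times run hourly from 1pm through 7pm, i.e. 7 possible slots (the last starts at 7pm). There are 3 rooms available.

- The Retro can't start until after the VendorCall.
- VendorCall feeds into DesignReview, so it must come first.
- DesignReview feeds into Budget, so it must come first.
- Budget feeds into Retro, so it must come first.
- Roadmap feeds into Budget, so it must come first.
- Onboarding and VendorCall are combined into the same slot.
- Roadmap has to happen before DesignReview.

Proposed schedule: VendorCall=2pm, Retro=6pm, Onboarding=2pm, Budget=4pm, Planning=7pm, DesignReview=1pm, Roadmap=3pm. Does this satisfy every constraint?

VendorCall feeds into DesignReview, so it must come first — violated.
DesignReview feeds into Budget, so it must come first — holds.
Roadmap has to happen before DesignReview — violated.
There are 3 rooms available — holds.
The Retro can't start until after the VendorCall — holds.
Onboarding and VendorCall are combined into the same slot — holds.
Budget feeds into Retro, so it must come first — holds.
Roadmap feeds into Budget, so it must come first — holds.

No. Roadmap has to happen before DesignReview is not satisfied.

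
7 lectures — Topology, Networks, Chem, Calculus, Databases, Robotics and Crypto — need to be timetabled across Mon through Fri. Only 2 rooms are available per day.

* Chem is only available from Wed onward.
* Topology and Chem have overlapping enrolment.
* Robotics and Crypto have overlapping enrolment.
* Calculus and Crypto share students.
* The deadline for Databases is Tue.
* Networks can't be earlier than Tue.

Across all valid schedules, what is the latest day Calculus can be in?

Fri

Calculus at Fri is achievable: Crypto -> Wed, Databases -> Mon, Topology -> Mon, Robotics -> Tue, Networks -> Tue, Calculus -> Fri, Chem -> Wed.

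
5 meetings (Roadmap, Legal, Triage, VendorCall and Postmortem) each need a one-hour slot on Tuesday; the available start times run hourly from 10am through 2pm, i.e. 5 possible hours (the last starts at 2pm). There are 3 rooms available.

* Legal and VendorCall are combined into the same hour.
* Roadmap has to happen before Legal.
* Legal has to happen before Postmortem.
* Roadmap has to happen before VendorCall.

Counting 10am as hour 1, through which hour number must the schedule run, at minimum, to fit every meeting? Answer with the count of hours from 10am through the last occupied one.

The precedence chain requires at least 3 distinct hours.
With at most 3 per hour and 5 meetings, at least 2 hours are needed.
3 works (last occupied hour: 12pm): for example VendorCall -> 11am; Legal -> 11am; Roadmap -> 10am; Postmortem -> 12pm; Triage -> 10am.

3 hours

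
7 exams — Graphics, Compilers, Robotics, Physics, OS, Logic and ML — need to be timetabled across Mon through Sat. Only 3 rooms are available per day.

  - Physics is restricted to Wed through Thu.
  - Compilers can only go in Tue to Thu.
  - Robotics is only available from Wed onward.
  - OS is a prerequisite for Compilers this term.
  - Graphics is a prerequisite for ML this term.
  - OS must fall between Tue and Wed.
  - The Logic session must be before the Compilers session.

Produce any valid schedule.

Logic -> Mon; Robotics -> Wed; Physics -> Wed; Compilers -> Wed; Graphics -> Mon; OS -> Tue; ML -> Tue

Checking: Logic(Mon) before Compilers(Wed); Graphics(Mon) before ML(Tue); OS(Tue) before Compilers(Wed); Compilers=Wed in [Tue,Thu]; Physics=Wed in [Wed,Thu]; OS=Tue in [Tue,Wed]; Robotics=Wed in [Wed,Sat]; max 3 per day (cap 3).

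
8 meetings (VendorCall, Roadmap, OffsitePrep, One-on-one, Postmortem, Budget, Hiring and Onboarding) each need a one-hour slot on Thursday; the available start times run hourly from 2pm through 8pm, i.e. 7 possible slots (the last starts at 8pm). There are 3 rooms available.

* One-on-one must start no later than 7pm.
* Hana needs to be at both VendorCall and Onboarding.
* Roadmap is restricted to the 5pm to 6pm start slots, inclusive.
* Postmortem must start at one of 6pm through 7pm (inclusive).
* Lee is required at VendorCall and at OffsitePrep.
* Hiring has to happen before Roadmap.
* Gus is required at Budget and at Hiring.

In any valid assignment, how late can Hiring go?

5pm

Downstream work caps Hiring at 5pm.
Hiring at 5pm is achievable: Budget -> 2pm, Postmortem -> 6pm, Hiring -> 5pm, OffsitePrep -> 3pm, Roadmap -> 6pm, VendorCall -> 2pm, One-on-one -> 2pm, Onboarding -> 3pm.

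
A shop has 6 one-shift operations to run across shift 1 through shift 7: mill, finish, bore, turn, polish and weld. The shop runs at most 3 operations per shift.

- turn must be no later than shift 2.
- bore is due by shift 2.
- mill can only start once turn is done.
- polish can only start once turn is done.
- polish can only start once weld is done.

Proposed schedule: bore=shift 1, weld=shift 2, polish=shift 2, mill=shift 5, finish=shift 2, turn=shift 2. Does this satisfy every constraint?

bore is due by shift 2 — holds.
turn must be no later than shift 2 — holds.
The shop runs at most 3 operations per shift — violated.
polish can only start once weld is done — violated.
mill can only start once turn is done — holds.
polish can only start once turn is done — violated.

No. The shop runs at most 3 operations per shift is not satisfied.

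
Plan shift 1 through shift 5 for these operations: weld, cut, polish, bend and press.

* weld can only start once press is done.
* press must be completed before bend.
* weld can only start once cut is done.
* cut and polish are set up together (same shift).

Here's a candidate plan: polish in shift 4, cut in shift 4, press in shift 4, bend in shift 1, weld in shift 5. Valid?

press must be completed before bend — violated.
weld can only start once press is done — holds.
cut and polish are set up together (same shift) — holds.
weld can only start once cut is done — holds.

No. press must be completed before bend is not satisfied.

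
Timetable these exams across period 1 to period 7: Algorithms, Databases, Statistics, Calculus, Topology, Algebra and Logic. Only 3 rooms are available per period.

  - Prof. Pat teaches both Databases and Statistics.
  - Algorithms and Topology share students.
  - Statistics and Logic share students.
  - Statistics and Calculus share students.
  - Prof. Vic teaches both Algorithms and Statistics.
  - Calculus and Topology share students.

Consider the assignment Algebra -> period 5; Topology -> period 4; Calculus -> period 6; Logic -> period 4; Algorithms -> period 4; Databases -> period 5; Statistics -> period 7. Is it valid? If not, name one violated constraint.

No. Algorithms and Topology share students is not satisfied.

Only 3 rooms are available per period — holds.
Prof. Pat teaches both Databases and Statistics — holds.
Calculus and Topology share students — holds.
Statistics and Logic share students — holds.
Algorithms and Topology share students — violated.
Statistics and Calculus share students — holds.
Prof. Vic teaches both Algorithms and Statistics — holds.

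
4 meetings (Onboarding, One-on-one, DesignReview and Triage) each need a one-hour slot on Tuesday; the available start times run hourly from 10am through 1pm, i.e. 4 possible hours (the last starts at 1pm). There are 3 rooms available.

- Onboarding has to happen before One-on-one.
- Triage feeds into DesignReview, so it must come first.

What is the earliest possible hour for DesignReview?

Precedence pushes DesignReview to at least 11am.
DesignReview at 11am is achievable: Onboarding=10am; DesignReview=11am; One-on-one=11am; Triage=10am.

11am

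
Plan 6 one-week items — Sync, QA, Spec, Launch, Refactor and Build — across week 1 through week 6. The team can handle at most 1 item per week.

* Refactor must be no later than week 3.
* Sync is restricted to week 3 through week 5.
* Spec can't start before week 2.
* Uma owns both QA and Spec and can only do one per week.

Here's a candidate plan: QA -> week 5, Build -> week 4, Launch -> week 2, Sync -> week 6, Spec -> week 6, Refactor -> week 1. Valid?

Invalid. Sync is restricted to week 3 through week 5.

Refactor must be no later than week 3 — holds.
Sync is restricted to week 3 through week 5 — violated.
Uma owns both QA and Spec and can only do one per week — holds.
Spec can't start before week 2 — holds.
The team can handle at most 1 item per week — violated.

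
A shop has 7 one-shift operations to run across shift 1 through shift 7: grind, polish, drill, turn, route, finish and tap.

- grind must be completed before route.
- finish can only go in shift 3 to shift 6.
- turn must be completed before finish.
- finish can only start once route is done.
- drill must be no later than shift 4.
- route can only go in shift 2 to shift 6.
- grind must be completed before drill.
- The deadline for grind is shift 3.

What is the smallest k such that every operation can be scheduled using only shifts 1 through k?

The precedence chain requires at least 3 distinct shifts.
3 works (last occupied shift: shift 3): for example tap=shift 1, turn=shift 1, drill=shift 2, polish=shift 1, grind=shift 1, route=shift 2, finish=shift 3.

3 shifts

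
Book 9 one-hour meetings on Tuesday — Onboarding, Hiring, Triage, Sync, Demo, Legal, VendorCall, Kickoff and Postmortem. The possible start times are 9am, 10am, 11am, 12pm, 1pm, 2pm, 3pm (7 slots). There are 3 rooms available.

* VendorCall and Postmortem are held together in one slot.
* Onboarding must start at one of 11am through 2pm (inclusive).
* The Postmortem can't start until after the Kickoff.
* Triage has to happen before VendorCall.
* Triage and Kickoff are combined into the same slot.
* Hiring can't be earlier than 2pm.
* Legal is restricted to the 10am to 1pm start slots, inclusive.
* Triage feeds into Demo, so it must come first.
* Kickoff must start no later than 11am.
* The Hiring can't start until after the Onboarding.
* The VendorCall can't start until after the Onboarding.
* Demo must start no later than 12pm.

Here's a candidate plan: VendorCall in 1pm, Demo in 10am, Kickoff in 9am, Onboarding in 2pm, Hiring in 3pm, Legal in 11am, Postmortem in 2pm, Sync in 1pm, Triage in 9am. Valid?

Invalid. The VendorCall can't start until after the Onboarding.

Triage has to happen before VendorCall — holds.
VendorCall and Postmortem are held together in one slot — violated.
Legal is restricted to the 10am to 1pm start slots, inclusive — holds.
Demo must start no later than 12pm — holds.
The Postmortem can't start until after the Kickoff — holds.
The VendorCall can't start until after the Onboarding — violated.
Triage feeds into Demo, so it must come first — holds.
Onboarding must start at one of 11am through 2pm (inclusive) — holds.
The Hiring can't start until after the Onboarding — holds.
There are 3 rooms available — holds.
Kickoff must start no later than 11am — holds.
Triage and Kickoff are combined into the same slot — holds.
Hiring can't be earlier than 2pm — holds.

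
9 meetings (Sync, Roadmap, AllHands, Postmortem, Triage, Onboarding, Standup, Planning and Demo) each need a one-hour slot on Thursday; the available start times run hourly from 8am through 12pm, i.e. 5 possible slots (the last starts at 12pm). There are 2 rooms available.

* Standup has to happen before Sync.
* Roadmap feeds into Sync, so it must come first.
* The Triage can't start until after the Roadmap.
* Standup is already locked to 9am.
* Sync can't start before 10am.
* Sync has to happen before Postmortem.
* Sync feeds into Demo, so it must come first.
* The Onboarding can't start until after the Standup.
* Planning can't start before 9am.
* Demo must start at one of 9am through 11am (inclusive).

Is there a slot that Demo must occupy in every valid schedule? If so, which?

11am

Demo is available from 9am; precedence pushes Demo to at least 11am; Demo's own window allows nothing later than 11am.
So Demo is pinned to 11am.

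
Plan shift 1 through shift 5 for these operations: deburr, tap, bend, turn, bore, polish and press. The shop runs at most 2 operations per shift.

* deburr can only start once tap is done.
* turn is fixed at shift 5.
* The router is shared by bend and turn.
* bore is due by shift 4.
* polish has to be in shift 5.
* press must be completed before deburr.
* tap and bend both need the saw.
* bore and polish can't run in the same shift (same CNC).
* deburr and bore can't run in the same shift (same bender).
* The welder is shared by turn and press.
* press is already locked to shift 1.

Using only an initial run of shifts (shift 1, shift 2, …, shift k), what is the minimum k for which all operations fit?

5

The precedence chain requires at least 2 distinct shifts.
With at most 2 per shift and 7 operations, at least 4 shifts are needed.
turn can't be placed before shift 5, so the schedule must run through at least shift 5.
5 works (last occupied shift: shift 5): for example bore in shift 1, bend in shift 3, polish in shift 5, deburr in shift 3, press in shift 1, turn in shift 5, tap in shift 2.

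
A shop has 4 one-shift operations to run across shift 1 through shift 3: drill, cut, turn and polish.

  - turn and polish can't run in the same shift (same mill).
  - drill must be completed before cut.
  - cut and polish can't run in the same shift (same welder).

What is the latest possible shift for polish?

polish at shift 3 is achievable: polish in shift 3; turn in shift 1; drill in shift 1; cut in shift 2.

shift 3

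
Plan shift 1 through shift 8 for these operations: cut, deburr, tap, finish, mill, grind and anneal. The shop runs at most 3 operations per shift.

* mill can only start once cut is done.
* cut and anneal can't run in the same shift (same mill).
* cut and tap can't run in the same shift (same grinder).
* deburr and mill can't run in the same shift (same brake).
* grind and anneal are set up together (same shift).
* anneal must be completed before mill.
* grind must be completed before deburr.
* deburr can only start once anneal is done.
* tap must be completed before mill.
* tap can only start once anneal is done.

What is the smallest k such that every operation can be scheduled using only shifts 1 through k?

The precedence chain requires at least 3 distinct shifts.
With at most 3 per shift and 7 operations, at least 3 shifts are needed.
Could 3 shifts be enough, i.e. nothing placed later than shift 3? No: mill must come after cut (at shift 1 or later) → {shift 2, shift 3}; cut must come before mill (at shift 3 or earlier) → {shift 1, shift 2}; anneal must come before mill (at shift 3 or earlier) → {shift 1, shift 2}; tap must come after anneal (at shift 1 or later) → {shift 2, shift 3}; mill must come after tap (at shift 2 or later) → {shift 3}; tap must come before mill (at shift 3 or earlier) → {shift 2}; cut can't share with tap (shift 2) → {shift 1}; anneal must come before tap (at shift 2 or earlier) → {shift 1}; anneal can't share with cut (shift 1) → nothing is left.
So 3 shifts is not enough.
4 works (last occupied shift: shift 4): for example cut -> shift 3, grind -> shift 1, deburr -> shift 2, finish -> shift 1, mill -> shift 4, anneal -> shift 1, tap -> shift 2.

4 shifts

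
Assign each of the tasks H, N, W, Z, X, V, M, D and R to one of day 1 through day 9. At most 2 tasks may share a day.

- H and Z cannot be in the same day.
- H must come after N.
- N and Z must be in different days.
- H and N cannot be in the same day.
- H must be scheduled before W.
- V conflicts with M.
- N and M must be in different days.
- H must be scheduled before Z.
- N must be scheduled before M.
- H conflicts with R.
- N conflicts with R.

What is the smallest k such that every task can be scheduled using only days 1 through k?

The precedence chain requires at least 3 distinct days.
With at most 2 per day and 9 tasks, at least 5 days are needed.
5 works (last occupied day: day 5): for example M -> day 2, Z -> day 3, V -> day 4, W -> day 3, X -> day 1, D -> day 4, N -> day 1, R -> day 5, H -> day 2.

5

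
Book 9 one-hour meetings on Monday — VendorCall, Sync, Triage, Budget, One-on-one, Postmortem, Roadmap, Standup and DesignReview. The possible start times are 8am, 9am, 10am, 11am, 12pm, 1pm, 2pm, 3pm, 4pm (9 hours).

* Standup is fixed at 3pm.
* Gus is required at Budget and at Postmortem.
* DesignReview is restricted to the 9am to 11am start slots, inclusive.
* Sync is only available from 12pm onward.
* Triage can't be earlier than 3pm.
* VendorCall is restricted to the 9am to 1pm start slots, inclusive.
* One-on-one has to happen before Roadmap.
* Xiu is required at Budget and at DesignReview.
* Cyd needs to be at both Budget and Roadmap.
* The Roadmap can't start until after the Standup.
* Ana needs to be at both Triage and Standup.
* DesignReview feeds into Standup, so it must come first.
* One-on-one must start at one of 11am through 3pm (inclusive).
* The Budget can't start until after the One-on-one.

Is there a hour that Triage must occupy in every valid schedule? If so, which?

4pm

Triage's window is 3pm–4pm.
Standup is fixed at 3pm, and Triage can't share a hour with Standup.
So Triage must be 4pm.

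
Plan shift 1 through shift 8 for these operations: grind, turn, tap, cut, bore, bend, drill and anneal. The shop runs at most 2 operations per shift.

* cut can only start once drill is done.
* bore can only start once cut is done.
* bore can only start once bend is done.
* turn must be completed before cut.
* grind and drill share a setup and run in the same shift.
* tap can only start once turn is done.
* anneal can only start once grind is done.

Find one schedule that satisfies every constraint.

tap=shift 3; grind=shift 2; turn=shift 1; drill=shift 2; bore=shift 4; anneal=shift 4; cut=shift 3; bend=shift 1

Checking: turn(shift 1) before tap(shift 3); cut(shift 3) before bore(shift 4); grind(shift 2) before anneal(shift 4); drill(shift 2) before cut(shift 3); bend(shift 1) before bore(shift 4); turn(shift 1) before cut(shift 3); grind = drill = shift 2; max 2 per shift (cap 2).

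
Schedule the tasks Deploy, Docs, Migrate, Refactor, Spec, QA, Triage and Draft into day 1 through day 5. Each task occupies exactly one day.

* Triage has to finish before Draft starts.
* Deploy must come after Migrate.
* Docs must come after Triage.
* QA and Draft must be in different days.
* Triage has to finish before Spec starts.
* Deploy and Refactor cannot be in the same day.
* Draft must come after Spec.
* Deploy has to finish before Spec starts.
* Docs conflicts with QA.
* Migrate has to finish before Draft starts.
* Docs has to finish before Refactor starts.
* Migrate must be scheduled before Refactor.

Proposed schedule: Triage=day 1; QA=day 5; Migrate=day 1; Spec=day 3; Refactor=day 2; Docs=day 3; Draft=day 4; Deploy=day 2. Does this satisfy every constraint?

Migrate has to finish before Draft starts — holds.
Deploy must come after Migrate — holds.
QA and Draft must be in different days — holds.
Draft must come after Spec — holds.
Docs must come after Triage — holds.
Triage has to finish before Draft starts — holds.
Docs conflicts with QA — holds.
Deploy and Refactor cannot be in the same day — violated.
Deploy has to finish before Spec starts — holds.
Triage has to finish before Spec starts — holds.
Migrate must be scheduled before Refactor — holds.
Docs has to finish before Refactor starts — violated.

No. Deploy and Refactor cannot be in the same day is not satisfied.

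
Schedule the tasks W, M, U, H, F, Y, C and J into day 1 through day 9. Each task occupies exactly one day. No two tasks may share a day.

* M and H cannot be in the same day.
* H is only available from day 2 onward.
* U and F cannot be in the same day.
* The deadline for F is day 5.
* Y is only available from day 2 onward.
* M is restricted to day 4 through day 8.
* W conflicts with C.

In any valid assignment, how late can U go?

day 9

U at day 9 is achievable: H=day 2; U=day 9; Y=day 3; M=day 4; W=day 5; C=day 6; F=day 1; J=day 7.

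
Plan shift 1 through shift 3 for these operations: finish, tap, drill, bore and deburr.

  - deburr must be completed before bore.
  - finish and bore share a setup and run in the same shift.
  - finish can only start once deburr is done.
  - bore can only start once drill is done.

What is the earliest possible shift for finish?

Precedence pushes finish to at least shift 2.
finish at shift 2 is achievable: deburr=shift 1, drill=shift 1, finish=shift 2, bore=shift 2, tap=shift 1.

shift 2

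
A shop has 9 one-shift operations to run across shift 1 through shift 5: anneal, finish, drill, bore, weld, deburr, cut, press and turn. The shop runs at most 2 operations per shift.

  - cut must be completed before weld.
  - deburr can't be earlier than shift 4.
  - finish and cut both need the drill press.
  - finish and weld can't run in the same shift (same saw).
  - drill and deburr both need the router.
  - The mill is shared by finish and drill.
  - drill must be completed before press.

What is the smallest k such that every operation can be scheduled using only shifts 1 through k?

The precedence chain requires at least 2 distinct shifts.
With at most 2 per shift and 9 operations, at least 5 shifts are needed.
deburr can't be placed before shift 4, so the schedule must run through at least shift 4.
5 works (last occupied shift: shift 5): for example weld=shift 2, cut=shift 1, drill=shift 1, anneal=shift 3, bore=shift 4, turn=shift 5, finish=shift 3, deburr=shift 4, press=shift 2.

5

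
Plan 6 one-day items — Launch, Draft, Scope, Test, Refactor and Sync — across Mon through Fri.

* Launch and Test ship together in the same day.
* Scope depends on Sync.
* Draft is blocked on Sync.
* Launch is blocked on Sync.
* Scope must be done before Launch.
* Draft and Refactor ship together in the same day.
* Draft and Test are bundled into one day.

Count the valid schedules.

Splitting on Launch: it can be Wed (1), Thu (3), Fri (6). Listing each branch's schedules as (Draft, Scope, Test, Refactor, Sync):
Launch=Wed: (Wed,Tue,Wed,Wed,Mon) — 1.
Launch=Thu: (Thu,Tue,Thu,Thu,Mon) (Thu,Wed,Thu,Thu,Mon) (Thu,Wed,Thu,Thu,Tue) — 3.
Launch=Fri: (Fri,Tue,Fri,Fri,Mon) (Fri,Wed,Fri,Fri,Mon) (Fri,Wed,Fri,Fri,Tue) (Fri,Thu,Fri,Fri,Mon) (Fri,Thu,Fri,Fri,Tue) (Fri,Thu,Fri,Fri,Wed) — 6.
Summing: 1 + 3 + 6 = 10.

10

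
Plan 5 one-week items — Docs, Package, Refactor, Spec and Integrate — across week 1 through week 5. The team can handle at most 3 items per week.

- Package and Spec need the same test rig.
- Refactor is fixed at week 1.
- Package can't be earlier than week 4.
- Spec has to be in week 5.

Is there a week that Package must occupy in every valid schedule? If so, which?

week 4

Package's window is week 4–week 5.
Spec is fixed at week 5, and Package can't share a week with Spec.
So Package must be week 4.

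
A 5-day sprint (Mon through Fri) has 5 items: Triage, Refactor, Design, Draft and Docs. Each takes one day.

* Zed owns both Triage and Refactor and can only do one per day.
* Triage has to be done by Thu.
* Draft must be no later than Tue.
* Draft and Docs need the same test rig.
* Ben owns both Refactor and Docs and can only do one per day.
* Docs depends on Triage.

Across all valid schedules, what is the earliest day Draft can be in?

Mon

Draft's own window allows nothing later than Tue.
Draft at Mon is achievable: Docs -> Tue; Refactor -> Wed; Draft -> Mon; Triage -> Mon; Design -> Mon.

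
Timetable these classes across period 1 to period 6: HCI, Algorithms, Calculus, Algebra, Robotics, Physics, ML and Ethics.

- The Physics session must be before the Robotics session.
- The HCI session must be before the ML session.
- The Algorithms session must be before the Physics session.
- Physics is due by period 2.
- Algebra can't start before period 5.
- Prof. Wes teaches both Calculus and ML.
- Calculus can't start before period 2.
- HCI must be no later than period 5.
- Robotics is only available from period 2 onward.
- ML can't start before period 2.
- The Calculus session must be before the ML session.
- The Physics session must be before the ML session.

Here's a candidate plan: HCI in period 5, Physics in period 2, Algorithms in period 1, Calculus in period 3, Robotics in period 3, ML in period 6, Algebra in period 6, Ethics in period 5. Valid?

Yes

Algebra can't start before period 5 — holds.
The Physics session must be before the Robotics session — holds.
The Calculus session must be before the ML session — holds.
The Algorithms session must be before the Physics session — holds.
ML can't start before period 2 — holds.
Prof. Wes teaches both Calculus and ML — holds.
Calculus can't start before period 2 — holds.
Robotics is only available from period 2 onward — holds.
The HCI session must be before the ML session — holds.
The Physics session must be before the ML session — holds.
HCI must be no later than period 5 — holds.
Physics is due by period 2 — holds.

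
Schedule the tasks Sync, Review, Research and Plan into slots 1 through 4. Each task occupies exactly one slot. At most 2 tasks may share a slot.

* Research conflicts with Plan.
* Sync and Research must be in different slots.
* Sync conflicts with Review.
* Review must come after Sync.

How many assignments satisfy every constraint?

54

Splitting on Sync: it can be 1 (27), 2 (18), 3 (9). Listing each branch's schedules as (Review, Research, Plan):
Sync=1: (2,2,1) (2,2,3) (2,2,4) (2,3,1) (2,3,2) (2,3,4) (2,4,1) (2,4,2) (2,4,3) (3,2,1) (3,2,3) (3,2,4) (3,3,1) (3,3,2) (3,3,4) (3,4,1) (3,4,2) (3,4,3) (4,2,1) (4,2,3) (4,2,4) (4,3,1) (4,3,2) (4,3,4) (4,4,1) (4,4,2) (4,4,3) — 27.
Sync=2: (3,1,2) (3,1,3) (3,1,4) (3,3,1) (3,3,2) (3,3,4) (3,4,1) (3,4,2) (3,4,3) (4,1,2) (4,1,3) (4,1,4) (4,3,1) (4,3,2) (4,3,4) (4,4,1) (4,4,2) (4,4,3) — 18.
Sync=3: (4,1,2) (4,1,3) (4,1,4) (4,2,1) (4,2,3) (4,2,4) (4,4,1) (4,4,2) (4,4,3) — 9.
Summing: 27 + 18 + 9 = 54.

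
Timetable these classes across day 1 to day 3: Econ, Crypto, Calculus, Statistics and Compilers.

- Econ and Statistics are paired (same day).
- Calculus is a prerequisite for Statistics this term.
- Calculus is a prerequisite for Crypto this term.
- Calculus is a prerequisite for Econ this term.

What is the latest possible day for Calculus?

day 2

Downstream work caps Calculus at day 2.
Calculus at day 2 is achievable: Econ -> day 3; Crypto -> day 3; Compilers -> day 1; Calculus -> day 2; Statistics -> day 3.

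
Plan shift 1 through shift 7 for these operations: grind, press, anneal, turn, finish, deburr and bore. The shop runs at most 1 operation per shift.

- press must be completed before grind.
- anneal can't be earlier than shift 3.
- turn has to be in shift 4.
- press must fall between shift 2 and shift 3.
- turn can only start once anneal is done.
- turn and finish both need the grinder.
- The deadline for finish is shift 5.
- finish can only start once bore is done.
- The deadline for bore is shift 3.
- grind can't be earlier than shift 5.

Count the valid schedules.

2

Enumerating: anneal=shift 3, bore=shift 1, deburr=shift 7, press=shift 2, finish=shift 5, grind=shift 6, turn=shift 4 | bore in shift 1, deburr in shift 6, anneal in shift 3, press in shift 2, turn in shift 4, grind in shift 7, finish in shift 5.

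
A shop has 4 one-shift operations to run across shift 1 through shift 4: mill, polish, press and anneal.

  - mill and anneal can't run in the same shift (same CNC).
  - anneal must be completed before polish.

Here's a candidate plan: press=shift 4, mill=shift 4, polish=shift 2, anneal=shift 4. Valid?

anneal must be completed before polish — violated.
mill and anneal can't run in the same shift (same CNC) — violated.

Invalid. anneal must be completed before polish.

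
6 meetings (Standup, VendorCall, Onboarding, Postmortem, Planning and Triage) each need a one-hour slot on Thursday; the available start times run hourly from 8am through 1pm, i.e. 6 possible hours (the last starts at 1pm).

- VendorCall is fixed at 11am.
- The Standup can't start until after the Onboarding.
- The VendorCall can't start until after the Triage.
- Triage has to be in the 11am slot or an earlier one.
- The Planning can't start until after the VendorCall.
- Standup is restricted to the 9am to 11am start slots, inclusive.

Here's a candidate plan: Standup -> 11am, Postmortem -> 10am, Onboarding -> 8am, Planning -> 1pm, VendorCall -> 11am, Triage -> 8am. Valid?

Yes, all constraints hold

VendorCall is fixed at 11am — holds.
Triage has to be in the 11am slot or an earlier one — holds.
The Planning can't start until after the VendorCall — holds.
Standup is restricted to the 9am to 11am start slots, inclusive — holds.
The Standup can't start until after the Onboarding — holds.
The VendorCall can't start until after the Triage — holds.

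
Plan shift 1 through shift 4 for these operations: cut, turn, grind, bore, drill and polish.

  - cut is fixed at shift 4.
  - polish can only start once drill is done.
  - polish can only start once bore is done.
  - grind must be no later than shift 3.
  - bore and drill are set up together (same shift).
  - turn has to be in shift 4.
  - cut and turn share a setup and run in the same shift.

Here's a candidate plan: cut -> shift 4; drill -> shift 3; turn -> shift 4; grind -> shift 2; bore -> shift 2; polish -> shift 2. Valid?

Invalid. polish can only start once drill is done.

cut is fixed at shift 4 — holds.
grind must be no later than shift 3 — holds.
polish can only start once bore is done — violated.
cut and turn share a setup and run in the same shift — holds.
bore and drill are set up together (same shift) — violated.
polish can only start once drill is done — violated.
turn has to be in shift 4 — holds.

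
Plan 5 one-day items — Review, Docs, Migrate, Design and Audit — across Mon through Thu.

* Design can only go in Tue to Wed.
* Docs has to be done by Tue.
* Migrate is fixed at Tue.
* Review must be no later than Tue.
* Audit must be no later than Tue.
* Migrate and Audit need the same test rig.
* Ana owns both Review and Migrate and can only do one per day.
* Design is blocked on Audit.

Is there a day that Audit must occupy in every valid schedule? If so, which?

Mon

Audit's window is Mon–Tue.
Migrate is fixed at Tue, and Audit can't share a day with Migrate.
So Audit must be Mon.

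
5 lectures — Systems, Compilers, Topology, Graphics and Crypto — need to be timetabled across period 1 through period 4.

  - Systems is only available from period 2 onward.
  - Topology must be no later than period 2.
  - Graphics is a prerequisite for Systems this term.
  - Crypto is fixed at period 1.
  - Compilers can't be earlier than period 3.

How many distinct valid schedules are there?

Splitting on Systems: it can be period 2 (4), period 3 (8), period 4 (12). Listing each branch's schedules as (Compilers, Topology, Graphics, Crypto) by period number:
Systems=period 2: (3,1,1,1) (3,2,1,1) (4,1,1,1) (4,2,1,1) — 4.
Systems=period 3: (3,1,1,1) (3,1,2,1) (3,2,1,1) (3,2,2,1) (4,1,1,1) (4,1,2,1) (4,2,1,1) (4,2,2,1) — 8.
Systems=period 4: (3,1,1,1) (3,1,2,1) (3,1,3,1) (3,2,1,1) (3,2,2,1) (3,2,3,1) (4,1,1,1) (4,1,2,1) (4,1,3,1) (4,2,1,1) (4,2,2,1) (4,2,3,1) — 12.
Summing: 4 + 8 + 12 = 24.

24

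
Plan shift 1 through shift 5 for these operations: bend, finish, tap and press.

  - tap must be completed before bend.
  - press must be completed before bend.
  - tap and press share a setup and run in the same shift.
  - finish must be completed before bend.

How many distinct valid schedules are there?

30

Splitting on bend: it can be shift 2 (1), shift 3 (4), shift 4 (9), shift 5 (16). Listing each branch's schedules as (finish, tap, press) by shift number:
bend=shift 2: (1,1,1) — 1.
bend=shift 3: (1,1,1) (1,2,2) (2,1,1) (2,2,2) — 4.
bend=shift 4: (1,1,1) (1,2,2) (1,3,3) (2,1,1) (2,2,2) (2,3,3) (3,1,1) (3,2,2) (3,3,3) — 9.
bend=shift 5: (1,1,1) (1,2,2) (1,3,3) (1,4,4) (2,1,1) (2,2,2) (2,3,3) (2,4,4) (3,1,1) (3,2,2) (3,3,3) (3,4,4) (4,1,1) (4,2,2) (4,3,3) (4,4,4) — 16.
Summing: 1 + 4 + 9 + 16 = 30.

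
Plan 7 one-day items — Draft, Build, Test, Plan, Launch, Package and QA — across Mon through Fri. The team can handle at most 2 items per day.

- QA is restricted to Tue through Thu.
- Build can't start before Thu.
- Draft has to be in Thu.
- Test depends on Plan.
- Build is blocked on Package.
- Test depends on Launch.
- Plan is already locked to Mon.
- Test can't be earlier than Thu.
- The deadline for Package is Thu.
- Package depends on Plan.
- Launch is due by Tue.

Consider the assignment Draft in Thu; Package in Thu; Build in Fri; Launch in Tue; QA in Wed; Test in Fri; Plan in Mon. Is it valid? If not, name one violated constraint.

Valid

QA is restricted to Tue through Thu — holds.
Test depends on Launch — holds.
Build is blocked on Package — holds.
Plan is already locked to Mon — holds.
Test can't be earlier than Thu — holds.
Test depends on Plan — holds.
The deadline for Package is Thu — holds.
Build can't start before Thu — holds.
Package depends on Plan — holds.
The team can handle at most 2 items per day — holds.
Launch is due by Tue — holds.
Draft has to be in Thu — holds.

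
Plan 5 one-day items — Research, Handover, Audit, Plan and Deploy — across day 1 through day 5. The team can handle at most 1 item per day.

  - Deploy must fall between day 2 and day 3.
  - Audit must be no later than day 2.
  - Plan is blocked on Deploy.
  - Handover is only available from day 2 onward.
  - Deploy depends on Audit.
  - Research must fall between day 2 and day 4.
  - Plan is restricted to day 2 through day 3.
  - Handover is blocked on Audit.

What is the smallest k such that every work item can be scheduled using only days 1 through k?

5

The precedence chain requires at least 3 distinct days.
With at most 1 per day and 5 work items, at least 5 days are needed.
5 works (last occupied day: day 5): for example Research in day 4, Plan in day 3, Audit in day 1, Handover in day 5, Deploy in day 2.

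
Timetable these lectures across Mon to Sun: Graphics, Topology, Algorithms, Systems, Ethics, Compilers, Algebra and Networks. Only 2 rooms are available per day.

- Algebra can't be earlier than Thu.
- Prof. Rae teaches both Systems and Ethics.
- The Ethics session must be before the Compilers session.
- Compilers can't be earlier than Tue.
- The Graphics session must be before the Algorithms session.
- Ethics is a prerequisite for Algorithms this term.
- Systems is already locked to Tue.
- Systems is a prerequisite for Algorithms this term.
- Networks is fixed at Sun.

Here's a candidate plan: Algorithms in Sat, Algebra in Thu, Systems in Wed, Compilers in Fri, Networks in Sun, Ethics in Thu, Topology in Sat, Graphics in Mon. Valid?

Prof. Rae teaches both Systems and Ethics — holds.
The Graphics session must be before the Algorithms session — holds.
Systems is a prerequisite for Algorithms this term — holds.
Ethics is a prerequisite for Algorithms this term — holds.
Only 2 rooms are available per day — holds.
Networks is fixed at Sun — holds.
Compilers can't be earlier than Tue — holds.
Systems is already locked to Tue — violated.
Algebra can't be earlier than Thu — holds.
The Ethics session must be before the Compilers session — holds.

No. Systems is already locked to Tue is not satisfied.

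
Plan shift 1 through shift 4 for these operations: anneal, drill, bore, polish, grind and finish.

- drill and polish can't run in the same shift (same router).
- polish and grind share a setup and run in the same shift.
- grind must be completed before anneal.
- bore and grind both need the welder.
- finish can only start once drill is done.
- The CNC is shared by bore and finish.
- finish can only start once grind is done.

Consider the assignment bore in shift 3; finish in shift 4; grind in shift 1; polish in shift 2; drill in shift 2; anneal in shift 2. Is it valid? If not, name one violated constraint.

drill and polish can't run in the same shift (same router) — violated.
finish can only start once drill is done — holds.
The CNC is shared by bore and finish — holds.
grind must be completed before anneal — holds.
polish and grind share a setup and run in the same shift — violated.
finish can only start once grind is done — holds.
bore and grind both need the welder — holds.

No — it violates: drill and polish can't run in the same shift (same router)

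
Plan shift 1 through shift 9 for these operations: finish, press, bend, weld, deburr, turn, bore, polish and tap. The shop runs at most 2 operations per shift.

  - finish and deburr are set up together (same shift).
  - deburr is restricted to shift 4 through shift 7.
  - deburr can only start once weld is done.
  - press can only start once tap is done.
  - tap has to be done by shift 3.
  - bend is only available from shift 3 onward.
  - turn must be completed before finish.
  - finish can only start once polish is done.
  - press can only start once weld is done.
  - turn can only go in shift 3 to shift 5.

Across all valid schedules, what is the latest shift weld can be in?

Downstream work caps weld at shift 6.
weld at shift 6 is achievable: polish -> shift 1, finish -> shift 7, press -> shift 8, bend -> shift 3, turn -> shift 3, weld -> shift 6, deburr -> shift 7, tap -> shift 1, bore -> shift 2.

shift 6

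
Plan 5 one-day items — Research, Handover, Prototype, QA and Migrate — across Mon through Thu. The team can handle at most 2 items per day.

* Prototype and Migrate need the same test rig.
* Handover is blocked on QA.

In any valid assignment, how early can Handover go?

Tue

Precedence pushes Handover to at least Tue.
Handover at Tue is achievable: QA=Mon; Research=Mon; Migrate=Wed; Prototype=Tue; Handover=Tue.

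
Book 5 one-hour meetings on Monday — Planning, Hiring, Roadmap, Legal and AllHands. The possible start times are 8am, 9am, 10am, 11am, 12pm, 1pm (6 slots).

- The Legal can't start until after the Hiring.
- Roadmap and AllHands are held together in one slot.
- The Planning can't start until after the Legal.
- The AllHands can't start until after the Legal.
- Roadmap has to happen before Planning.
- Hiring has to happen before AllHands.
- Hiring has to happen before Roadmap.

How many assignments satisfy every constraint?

15

Splitting on Planning: it can be 11am (1), 12pm (4), 1pm (10). Listing each branch's schedules as (Hiring, Roadmap, Legal, AllHands):
Planning=11am: (8am,10am,9am,10am) — 1.
Planning=12pm: (8am,10am,9am,10am) (8am,11am,9am,11am) (8am,11am,10am,11am) (9am,11am,10am,11am) — 4.
Planning=1pm: (8am,10am,9am,10am) (8am,11am,9am,11am) (8am,11am,10am,11am) (8am,12pm,9am,12pm) (8am,12pm,10am,12pm) (8am,12pm,11am,12pm) (9am,11am,10am,11am) (9am,12pm,10am,12pm) (9am,12pm,11am,12pm) (10am,12pm,11am,12pm) — 10.
Summing: 1 + 4 + 10 = 15.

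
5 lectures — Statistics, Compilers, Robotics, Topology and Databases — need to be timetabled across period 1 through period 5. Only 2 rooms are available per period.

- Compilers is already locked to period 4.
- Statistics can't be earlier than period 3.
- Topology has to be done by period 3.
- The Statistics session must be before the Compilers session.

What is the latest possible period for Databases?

Databases at period 5 is achievable: Topology=period 1, Compilers=period 4, Robotics=period 1, Statistics=period 3, Databases=period 5.

period 5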